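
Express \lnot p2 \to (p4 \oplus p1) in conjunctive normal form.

(p2 \lor p4 \lor p1) \land (p2 \lor \lnot p4 \lor \lnot p1)

\lnot p2 \to (p4 \oplus p1)
= \lnot \lnot p2 \lor (p4 \oplus p1)   — eliminate \to
= \lnot \lnot p2 \lor ((p4 \lor p1) \land \lnot (p4 \land p1))   — expand \oplus
= p2 \lor ((p4 \lor p1) \land \lnot (p4 \land p1))   — double negation
= p2 \lor ((p4 \lor p1) \land (\lnot p4 \lor \lnot p1))   — De Morgan
= (p2 \lor p4 \lor p1) \land (p2 \lor \lnot p4 \lor \lnot p1)   — distribute \lor over \land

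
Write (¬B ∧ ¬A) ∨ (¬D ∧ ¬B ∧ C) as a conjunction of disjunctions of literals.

¬B ∧ (¬A ∨ ¬D) ∧ (¬A ∨ C)

(¬B ∧ ¬A) ∨ (¬D ∧ ¬B ∧ C)
≡ (¬B ∨ ¬D) ∧ (¬B ∨ ¬B) ∧ (¬B ∨ C) ∧ (¬A ∨ ¬D) ∧ (¬A ∨ ¬B) ∧ (¬A ∨ C)   [distribute ∨ over ∧]
≡ ¬B ∧ (¬A ∨ ¬D) ∧ (¬A ∨ C)   [simplify]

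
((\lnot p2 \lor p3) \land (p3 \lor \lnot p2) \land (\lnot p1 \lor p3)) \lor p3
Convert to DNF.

((\lnot p2 \lor p3) \land (p3 \lor \lnot p2) \land (\lnot p1 \lor p3)) \lor p3
= (\lnot p2 \land p3 \land \lnot p1) \lor (\lnot p2 \land p3 \land p3) \lor (\lnot p2 \land \lnot p2 \land \lnot p1) \lor (\lnot p2 \land \lnot p2 \land p3) \lor (p3 \land p3 \land \lnot p1) \lor (p3 \land p3 \land p3) \lor (p3 \land \lnot p2 \land \lnot p1) \lor (p3 \land \lnot p2 \land p3) \lor p3
= (\lnot p2 \land \lnot p1) \lor p3

(\lnot p2 \land \lnot p1) \lor p3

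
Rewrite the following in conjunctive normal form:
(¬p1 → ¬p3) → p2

(¬p1 ∨ p2) ∧ (p3 ∨ p2)

(¬p1 → ¬p3) → p2
≡ ¬(¬p1 → ¬p3) ∨ p2   [eliminate →]
≡ ¬(¬¬p1 ∨ ¬p3) ∨ p2   [eliminate →]
≡ (¬¬¬p1 ∧ ¬¬p3) ∨ p2   [De Morgan]
≡ (¬p1 ∧ ¬¬p3) ∨ p2   [double negation]
≡ (¬p1 ∧ p3) ∨ p2   [double negation]
≡ (¬p1 ∨ p2) ∧ (p3 ∨ p2)   [distribute ∨ over ∧]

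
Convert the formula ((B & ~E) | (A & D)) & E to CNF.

((B & ~E) | (A & D)) & E
≡ (B | A) & (B | D) & (~E | A) & (~E | D) & E   (distribute | over &)

(B | A) & (B | D) & (~E | A) & (~E | D) & E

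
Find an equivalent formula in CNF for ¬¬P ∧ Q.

P ∧ Q

¬¬P ∧ Q
⇔ P ∧ Q   (double negation)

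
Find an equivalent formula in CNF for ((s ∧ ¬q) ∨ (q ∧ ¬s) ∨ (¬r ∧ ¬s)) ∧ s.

((s ∧ ¬q) ∨ (q ∧ ¬s) ∨ (¬r ∧ ¬s)) ∧ s
⇔ (s ∨ q ∨ ¬r) ∧ (s ∨ q ∨ ¬s) ∧ (s ∨ ¬s ∨ ¬r) ∧ (s ∨ ¬s ∨ ¬s) ∧ (¬q ∨ q ∨ ¬r) ∧ (¬q ∨ q ∨ ¬s) ∧ (¬q ∨ ¬s ∨ ¬r) ∧ (¬q ∨ ¬s ∨ ¬s) ∧ s   [distribute ∨ over ∧]
⇔ (¬q ∨ ¬s) ∧ s   [simplify]

(¬q ∨ ¬s) ∧ s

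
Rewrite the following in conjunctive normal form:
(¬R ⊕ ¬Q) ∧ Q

(¬R ∨ ¬Q) ∧ Q

(¬R ⊕ ¬Q) ∧ Q
≡ (¬R ∨ ¬Q) ∧ ¬(¬R ∧ ¬Q) ∧ Q   [expand ⊕]
≡ (¬R ∨ ¬Q) ∧ (¬¬R ∨ ¬¬Q) ∧ Q   [De Morgan]
≡ (¬R ∨ ¬Q) ∧ (R ∨ ¬¬Q) ∧ Q   [double negation]
≡ (¬R ∨ ¬Q) ∧ (R ∨ Q) ∧ Q   [double negation]
≡ (¬R ∨ ¬Q) ∧ Q   [simplify]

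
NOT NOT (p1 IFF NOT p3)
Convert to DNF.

NOT NOT (p1 IFF NOT p3)
≡ NOT NOT ((p1 IMPLIES NOT p3) AND (NOT p3 IMPLIES p1))   (eliminate IFF)
≡ NOT NOT ((NOT p1 OR NOT p3) AND (NOT p3 IMPLIES p1))   (eliminate IMPLIES)
≡ NOT NOT ((NOT p1 OR NOT p3) AND (NOT NOT p3 OR p1))   (eliminate IMPLIES)
≡ (NOT p1 OR NOT p3) AND (NOT NOT p3 OR p1)   (double negation)
≡ (NOT p1 OR NOT p3) AND (p3 OR p1)   (double negation)
≡ (NOT p1 AND p3) OR (NOT p1 AND p1) OR (NOT p3 AND p3) OR (NOT p3 AND p1)   (distribute AND over OR)
≡ (NOT p1 AND p3) OR (NOT p3 AND p1)   (simplify)

(NOT p1 AND p3) OR (NOT p3 AND p1)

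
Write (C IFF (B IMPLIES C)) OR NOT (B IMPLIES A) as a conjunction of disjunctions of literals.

B OR C

(C IFF (B IMPLIES C)) OR NOT (B IMPLIES A)
⇔ ((C IMPLIES (B IMPLIES C)) AND ((B IMPLIES C) IMPLIES C)) OR NOT (B IMPLIES A)
⇔ ((NOT C OR (B IMPLIES C)) AND ((B IMPLIES C) IMPLIES C)) OR NOT (B IMPLIES A)
⇔ ((NOT C OR NOT B OR C) AND ((B IMPLIES C) IMPLIES C)) OR NOT (B IMPLIES A)
⇔ ((NOT C OR NOT B OR C) AND (NOT (B IMPLIES C) OR C)) OR NOT (B IMPLIES A)
⇔ ((NOT C OR NOT B OR C) AND (NOT (NOT B OR C) OR C)) OR NOT (B IMPLIES A)
⇔ ((NOT C OR NOT B OR C) AND (NOT (NOT B OR C) OR C)) OR NOT (NOT B OR A)
⇔ ((NOT C OR NOT B OR C) AND ((NOT NOT B AND NOT C) OR C)) OR NOT (NOT B OR A)
⇔ ((NOT C OR NOT B OR C) AND ((B AND NOT C) OR C)) OR NOT (NOT B OR A)
⇔ ((NOT C OR NOT B OR C) AND ((B AND NOT C) OR C)) OR (NOT NOT B AND NOT A)
⇔ ((NOT C OR NOT B OR C) AND ((B AND NOT C) OR C)) OR (B AND NOT A)
⇔ (NOT C OR NOT B OR C OR B) AND (NOT C OR NOT B OR C OR NOT A) AND (B OR C OR B) AND (B OR C OR NOT A) AND (NOT C OR C OR B) AND (NOT C OR C OR NOT A)
⇔ B OR C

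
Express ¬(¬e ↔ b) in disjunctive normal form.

¬(¬e ↔ b)
⇔ ¬((¬e → b) ∧ (b → ¬e))
⇔ ¬((¬¬e ∨ b) ∧ (b → ¬e))
⇔ ¬((¬¬e ∨ b) ∧ (¬b ∨ ¬e))
⇔ ¬(¬¬e ∨ b) ∨ ¬(¬b ∨ ¬e)
⇔ (¬¬¬e ∧ ¬b) ∨ ¬(¬b ∨ ¬e)
⇔ (¬e ∧ ¬b) ∨ ¬(¬b ∨ ¬e)
⇔ (¬e ∧ ¬b) ∨ (¬¬b ∧ ¬¬e)
⇔ (¬e ∧ ¬b) ∨ (b ∧ ¬¬e)
⇔ (¬e ∧ ¬b) ∨ (b ∧ e)

(¬e ∧ ¬b) ∨ (b ∧ e)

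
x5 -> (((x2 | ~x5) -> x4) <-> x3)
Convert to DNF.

x5 -> (((x2 | ~x5) -> x4) <-> x3)
≡ ~x5 | (((x2 | ~x5) -> x4) <-> x3)   [eliminate ->]
≡ ~x5 | ((((x2 | ~x5) -> x4) -> x3) & (x3 -> ((x2 | ~x5) -> x4)))   [eliminate <->]
≡ ~x5 | ((~((x2 | ~x5) -> x4) | x3) & (x3 -> ((x2 | ~x5) -> x4)))   [eliminate ->]
≡ ~x5 | ((~(~(x2 | ~x5) | x4) | x3) & (x3 -> ((x2 | ~x5) -> x4)))   [eliminate ->]
≡ ~x5 | ((~(~(x2 | ~x5) | x4) | x3) & (~x3 | ((x2 | ~x5) -> x4)))   [eliminate ->]
≡ ~x5 | ((~(~(x2 | ~x5) | x4) | x3) & (~x3 | ~(x2 | ~x5) | x4))   [eliminate ->]
≡ ~x5 | (((~~(x2 | ~x5) & ~x4) | x3) & (~x3 | ~(x2 | ~x5) | x4))   [De Morgan]
≡ ~x5 | ((((x2 | ~x5) & ~x4) | x3) & (~x3 | ~(x2 | ~x5) | x4))   [double negation]
≡ ~x5 | ((((x2 | ~x5) & ~x4) | x3) & (~x3 | (~x2 & ~~x5) | x4))   [De Morgan]
≡ ~x5 | ((((x2 | ~x5) & ~x4) | x3) & (~x3 | (~x2 & x5) | x4))   [double negation]
≡ ~x5 | (x2 & ~x4 & ~x3) | (x2 & ~x4 & ~x2 & x5) | (x2 & ~x4 & x4) | (~x5 & ~x4 & ~x3) | (~x5 & ~x4 & ~x2 & x5) | (~x5 & ~x4 & x4) | (x3 & ~x3) | (x3 & ~x2 & x5) | (x3 & x4)   [distribute & over |]
≡ ~x5 | (x2 & ~x4 & ~x3) | (x3 & ~x2 & x5) | (x3 & x4)   [simplify]

~x5 | (x2 & ~x4 & ~x3) | (x3 & ~x2 & x5) | (x3 & x4)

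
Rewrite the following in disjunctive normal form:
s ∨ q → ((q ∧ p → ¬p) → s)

s ∨ q → ((q ∧ p → ¬p) → s)
≡ ¬(s ∨ q) ∨ ((q ∧ p → ¬p) → s)   (eliminate →)
≡ ¬(s ∨ q) ∨ ¬(q ∧ p → ¬p) ∨ s   (eliminate →)
≡ ¬(s ∨ q) ∨ ¬(¬(q ∧ p) ∨ ¬p) ∨ s   (eliminate →)
≡ ¬s ∧ ¬q ∨ ¬(¬(q ∧ p) ∨ ¬p) ∨ s   (De Morgan)
≡ ¬s ∧ ¬q ∨ ¬¬(q ∧ p) ∧ ¬¬p ∨ s   (De Morgan)
≡ ¬s ∧ ¬q ∨ q ∧ p ∧ ¬¬p ∨ s   (double negation)
≡ ¬s ∧ ¬q ∨ q ∧ p ∧ p ∨ s   (double negation)
≡ ¬s ∧ ¬q ∨ q ∧ p ∨ s   (simplify)

¬s ∧ ¬q ∨ q ∧ p ∨ s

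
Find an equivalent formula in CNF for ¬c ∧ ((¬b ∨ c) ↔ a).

¬c ∧ (b ∨ a) ∧ (¬a ∨ ¬b ∨ c)

¬c ∧ ((¬b ∨ c) ↔ a)
≡ ¬c ∧ ((¬b ∨ c) → a) ∧ (a → (¬b ∨ c))   [eliminate ↔]
≡ ¬c ∧ (¬(¬b ∨ c) ∨ a) ∧ (a → (¬b ∨ c))   [eliminate →]
≡ ¬c ∧ (¬(¬b ∨ c) ∨ a) ∧ (¬a ∨ ¬b ∨ c)   [eliminate →]
≡ ¬c ∧ ((¬¬b ∧ ¬c) ∨ a) ∧ (¬a ∨ ¬b ∨ c)   [De Morgan]
≡ ¬c ∧ ((b ∧ ¬c) ∨ a) ∧ (¬a ∨ ¬b ∨ c)   [double negation]
≡ ¬c ∧ (b ∨ a) ∧ (¬c ∨ a) ∧ (¬a ∨ ¬b ∨ c)   [distribute ∨ over ∧]
≡ ¬c ∧ (b ∨ a) ∧ (¬a ∨ ¬b ∨ c)   [simplify]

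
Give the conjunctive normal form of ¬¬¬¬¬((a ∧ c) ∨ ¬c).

(¬a ∨ ¬c) ∧ c

¬¬¬¬¬((a ∧ c) ∨ ¬c)
⇔ ¬¬¬((a ∧ c) ∨ ¬c)   [double negation]
⇔ ¬((a ∧ c) ∨ ¬c)   [double negation]
⇔ ¬(a ∧ c) ∧ ¬¬c   [De Morgan]
⇔ (¬a ∨ ¬c) ∧ ¬¬c   [De Morgan]
⇔ (¬a ∨ ¬c) ∧ c   [double negation]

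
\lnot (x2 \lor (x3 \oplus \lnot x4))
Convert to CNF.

\lnot (x2 \lor (x3 \oplus \lnot x4))
= \lnot (x2 \lor ((x3 \lor \lnot x4) \land \lnot (x3 \land \lnot x4)))   [expand \oplus]
= \lnot x2 \land \lnot ((x3 \lor \lnot x4) \land \lnot (x3 \land \lnot x4))   [De Morgan]
= \lnot x2 \land (\lnot (x3 \lor \lnot x4) \lor \lnot \lnot (x3 \land \lnot x4))   [De Morgan]
= \lnot x2 \land ((\lnot x3 \land \lnot \lnot x4) \lor \lnot \lnot (x3 \land \lnot x4))   [De Morgan]
= \lnot x2 \land ((\lnot x3 \land x4) \lor \lnot \lnot (x3 \land \lnot x4))   [double negation]
= \lnot x2 \land ((\lnot x3 \land x4) \lor (x3 \land \lnot x4))   [double negation]
= \lnot x2 \land (\lnot x3 \lor x3) \land (\lnot x3 \lor \lnot x4) \land (x4 \lor x3) \land (x4 \lor \lnot x4)   [distribute \lor over \land]
= \lnot x2 \land (\lnot x3 \lor \lnot x4) \land (x4 \lor x3)   [simplify]

\lnot x2 \land (\lnot x3 \lor \lnot x4) \land (x4 \lor x3)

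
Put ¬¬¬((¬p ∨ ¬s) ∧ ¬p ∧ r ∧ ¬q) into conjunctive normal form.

p ∨ ¬r ∨ q

¬¬¬((¬p ∨ ¬s) ∧ ¬p ∧ r ∧ ¬q)
⇔ ¬((¬p ∨ ¬s) ∧ ¬p ∧ r ∧ ¬q)   [double negation]
⇔ ¬(¬p ∨ ¬s) ∨ ¬¬p ∨ ¬r ∨ ¬¬q   [De Morgan]
⇔ (¬¬p ∧ ¬¬s) ∨ ¬¬p ∨ ¬r ∨ ¬¬q   [De Morgan]
⇔ (p ∧ ¬¬s) ∨ ¬¬p ∨ ¬r ∨ ¬¬q   [double negation]
⇔ (p ∧ s) ∨ ¬¬p ∨ ¬r ∨ ¬¬q   [double negation]
⇔ (p ∧ s) ∨ p ∨ ¬r ∨ ¬¬q   [double negation]
⇔ (p ∧ s) ∨ p ∨ ¬r ∨ q   [double negation]
⇔ (p ∨ p ∨ ¬r ∨ q) ∧ (s ∨ p ∨ ¬r ∨ q)   [distribute ∨ over ∧]
⇔ p ∨ ¬r ∨ q   [simplify]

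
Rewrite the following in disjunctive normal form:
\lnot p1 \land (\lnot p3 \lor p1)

\lnot p1 \land \lnot p3

\lnot p1 \land (\lnot p3 \lor p1)
= (\lnot p1 \land \lnot p3) \lor (\lnot p1 \land p1)   [distribute \land over \lor]
= \lnot p1 \land \lnot p3   [simplify]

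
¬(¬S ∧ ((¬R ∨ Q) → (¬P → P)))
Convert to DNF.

¬(¬S ∧ ((¬R ∨ Q) → (¬P → P)))
= ¬(¬S ∧ (¬(¬R ∨ Q) ∨ (¬P → P)))   (eliminate →)
= ¬(¬S ∧ (¬(¬R ∨ Q) ∨ ¬¬P ∨ P))   (eliminate →)
= ¬¬S ∨ ¬(¬(¬R ∨ Q) ∨ ¬¬P ∨ P)   (De Morgan)
= S ∨ ¬(¬(¬R ∨ Q) ∨ ¬¬P ∨ P)   (double negation)
= S ∨ (¬¬(¬R ∨ Q) ∧ ¬¬¬P ∧ ¬P)   (De Morgan)
= S ∨ ((¬R ∨ Q) ∧ ¬¬¬P ∧ ¬P)   (double negation)
= S ∨ ((¬R ∨ Q) ∧ ¬P ∧ ¬P)   (double negation)
= S ∨ (¬R ∧ ¬P ∧ ¬P) ∨ (Q ∧ ¬P ∧ ¬P)   (distribute ∧ over ∨)
= S ∨ (¬R ∧ ¬P) ∨ (Q ∧ ¬P)   (simplify)

S ∨ (¬R ∧ ¬P) ∨ (Q ∧ ¬P)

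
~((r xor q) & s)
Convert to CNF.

(~r | q | ~s) & (~q | r | ~s)

~((r xor q) & s)
≡ ~((r | q) & ~(r & q) & s)
≡ ~(r | q) | ~~(r & q) | ~s
≡ (~r & ~q) | ~~(r & q) | ~s
≡ (~r & ~q) | (r & q) | ~s
≡ (~r | r | ~s) & (~r | q | ~s) & (~q | r | ~s) & (~q | q | ~s)
≡ (~r | q | ~s) & (~q | r | ~s)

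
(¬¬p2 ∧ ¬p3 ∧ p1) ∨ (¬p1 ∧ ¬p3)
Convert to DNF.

(p2 ∧ ¬p3 ∧ p1) ∨ (¬p1 ∧ ¬p3)

(¬¬p2 ∧ ¬p3 ∧ p1) ∨ (¬p1 ∧ ¬p3)
≡ (p2 ∧ ¬p3 ∧ p1) ∨ (¬p1 ∧ ¬p3)   [double negation]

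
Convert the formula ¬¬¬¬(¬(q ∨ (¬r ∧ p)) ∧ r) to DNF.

¬q ∧ r

¬¬¬¬(¬(q ∨ (¬r ∧ p)) ∧ r)
⇔ ¬¬(¬(q ∨ (¬r ∧ p)) ∧ r)   (double negation)
⇔ ¬(q ∨ (¬r ∧ p)) ∧ r   (double negation)
⇔ ¬q ∧ ¬(¬r ∧ p) ∧ r   (De Morgan)
⇔ ¬q ∧ (¬¬r ∨ ¬p) ∧ r   (De Morgan)
⇔ ¬q ∧ (r ∨ ¬p) ∧ r   (double negation)
⇔ (¬q ∧ r ∧ r) ∨ (¬q ∧ ¬p ∧ r)   (distribute ∧ over ∨)
⇔ ¬q ∧ r   (simplify)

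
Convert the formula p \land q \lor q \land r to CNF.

(p \lor r) \land q

p \land q \lor q \land r
≡ (p \lor q) \land (p \lor r) \land (q \lor q) \land (q \lor r)   [distribute \lor over \land]
≡ (p \lor r) \land q   [simplify]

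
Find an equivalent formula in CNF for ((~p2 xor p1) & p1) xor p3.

(p2 | ~p1 | p3) & (p1 | p3) & (~p1 | ~p2 | ~p3)

((~p2 xor p1) & p1) xor p3
≡ (((~p2 xor p1) & p1) | p3) & ~((~p2 xor p1) & p1 & p3)   [expand xor]
≡ (((~p2 | p1) & ~(~p2 & p1) & p1) | p3) & ~((~p2 xor p1) & p1 & p3)   [expand xor]
≡ (((~p2 | p1) & ~(~p2 & p1) & p1) | p3) & ~((~p2 | p1) & ~(~p2 & p1) & p1 & p3)   [expand xor]
≡ (((~p2 | p1) & (~~p2 | ~p1) & p1) | p3) & ~((~p2 | p1) & ~(~p2 & p1) & p1 & p3)   [De Morgan]
≡ (((~p2 | p1) & (p2 | ~p1) & p1) | p3) & ~((~p2 | p1) & ~(~p2 & p1) & p1 & p3)   [double negation]
≡ (((~p2 | p1) & (p2 | ~p1) & p1) | p3) & (~(~p2 | p1) | ~~(~p2 & p1) | ~p1 | ~p3)   [De Morgan]
≡ (((~p2 | p1) & (p2 | ~p1) & p1) | p3) & ((~~p2 & ~p1) | ~~(~p2 & p1) | ~p1 | ~p3)   [De Morgan]
≡ (((~p2 | p1) & (p2 | ~p1) & p1) | p3) & ((p2 & ~p1) | ~~(~p2 & p1) | ~p1 | ~p3)   [double negation]
≡ (((~p2 | p1) & (p2 | ~p1) & p1) | p3) & ((p2 & ~p1) | (~p2 & p1) | ~p1 | ~p3)   [double negation]
≡ (~p2 | p1 | p3) & (p2 | ~p1 | p3) & (p1 | p3) & (p2 | ~p2 | ~p1 | ~p3) & (p2 | p1 | ~p1 | ~p3) & (~p1 | ~p2 | ~p1 | ~p3) & (~p1 | p1 | ~p1 | ~p3)   [distribute | over &]
≡ (p2 | ~p1 | p3) & (p1 | p3) & (~p1 | ~p2 | ~p3)   [simplify]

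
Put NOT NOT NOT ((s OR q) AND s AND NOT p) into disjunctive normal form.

NOT s OR p

NOT NOT NOT ((s OR q) AND s AND NOT p)
≡ NOT ((s OR q) AND s AND NOT p)   — double negation
≡ NOT (s OR q) OR NOT s OR NOT NOT p   — De Morgan
≡ (NOT s AND NOT q) OR NOT s OR NOT NOT p   — De Morgan
≡ (NOT s AND NOT q) OR NOT s OR p   — double negation
≡ NOT s OR p   — simplify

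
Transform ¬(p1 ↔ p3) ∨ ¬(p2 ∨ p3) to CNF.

¬(p1 ↔ p3) ∨ ¬(p2 ∨ p3)
≡ ¬((p1 → p3) ∧ (p3 → p1)) ∨ ¬(p2 ∨ p3)   [eliminate ↔]
≡ ¬((¬p1 ∨ p3) ∧ (p3 → p1)) ∨ ¬(p2 ∨ p3)   [eliminate →]
≡ ¬((¬p1 ∨ p3) ∧ (¬p3 ∨ p1)) ∨ ¬(p2 ∨ p3)   [eliminate →]
≡ ¬(¬p1 ∨ p3) ∨ ¬(¬p3 ∨ p1) ∨ ¬(p2 ∨ p3)   [De Morgan]
≡ (¬¬p1 ∧ ¬p3) ∨ ¬(¬p3 ∨ p1) ∨ ¬(p2 ∨ p3)   [De Morgan]
≡ (p1 ∧ ¬p3) ∨ ¬(¬p3 ∨ p1) ∨ ¬(p2 ∨ p3)   [double negation]
≡ (p1 ∧ ¬p3) ∨ (¬¬p3 ∧ ¬p1) ∨ ¬(p2 ∨ p3)   [De Morgan]
≡ (p1 ∧ ¬p3) ∨ (p3 ∧ ¬p1) ∨ ¬(p2 ∨ p3)   [double negation]
≡ (p1 ∧ ¬p3) ∨ (p3 ∧ ¬p1) ∨ (¬p2 ∧ ¬p3)   [De Morgan]
≡ (p1 ∨ p3 ∨ ¬p2) ∧ (p1 ∨ p3 ∨ ¬p3) ∧ (p1 ∨ ¬p1 ∨ ¬p2) ∧ (p1 ∨ ¬p1 ∨ ¬p3) ∧ (¬p3 ∨ p3 ∨ ¬p2) ∧ (¬p3 ∨ p3 ∨ ¬p3) ∧ (¬p3 ∨ ¬p1 ∨ ¬p2) ∧ (¬p3 ∨ ¬p1 ∨ ¬p3)   [distribute ∨ over ∧]
≡ (p1 ∨ p3 ∨ ¬p2) ∧ (¬p3 ∨ ¬p1)   [simplify]

(p1 ∨ p3 ∨ ¬p2) ∧ (¬p3 ∨ ¬p1)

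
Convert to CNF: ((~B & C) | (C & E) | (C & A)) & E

((~B & C) | (C & E) | (C & A)) & E
= (~B | C | C) & (~B | C | A) & (~B | E | C) & (~B | E | A) & (C | C | C) & (C | C | A) & (C | E | C) & (C | E | A) & E   — distribute | over &
= C & E   — simplify

C & E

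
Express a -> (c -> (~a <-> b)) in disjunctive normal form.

~a | ~c | (a & ~b)

a -> (c -> (~a <-> b))
= ~a | (c -> (~a <-> b))   — eliminate ->
= ~a | ~c | (~a <-> b)   — eliminate ->
= ~a | ~c | ((~a -> b) & (b -> ~a))   — eliminate <->
= ~a | ~c | ((~~a | b) & (b -> ~a))   — eliminate ->
= ~a | ~c | ((~~a | b) & (~b | ~a))   — eliminate ->
= ~a | ~c | ((a | b) & (~b | ~a))   — double negation
= ~a | ~c | (a & ~b) | (a & ~a) | (b & ~b) | (b & ~a)   — distribute & over |
= ~a | ~c | (a & ~b)   — simplify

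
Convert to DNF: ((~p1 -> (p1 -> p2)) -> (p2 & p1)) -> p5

((~p1 -> (p1 -> p2)) -> (p2 & p1)) -> p5
≡ ~((~p1 -> (p1 -> p2)) -> (p2 & p1)) | p5   (eliminate ->)
≡ ~(~(~p1 -> (p1 -> p2)) | (p2 & p1)) | p5   (eliminate ->)
≡ ~(~(~~p1 | (p1 -> p2)) | (p2 & p1)) | p5   (eliminate ->)
≡ ~(~(~~p1 | ~p1 | p2) | (p2 & p1)) | p5   (eliminate ->)
≡ (~~(~~p1 | ~p1 | p2) & ~(p2 & p1)) | p5   (De Morgan)
≡ ((~~p1 | ~p1 | p2) & ~(p2 & p1)) | p5   (double negation)
≡ ((p1 | ~p1 | p2) & ~(p2 & p1)) | p5   (double negation)
≡ ((p1 | ~p1 | p2) & (~p2 | ~p1)) | p5   (De Morgan)
≡ (p1 & ~p2) | (p1 & ~p1) | (~p1 & ~p2) | (~p1 & ~p1) | (p2 & ~p2) | (p2 & ~p1) | p5   (distribute & over |)
≡ (p1 & ~p2) | ~p1 | p5   (simplify)

(p1 & ~p2) | ~p1 | p5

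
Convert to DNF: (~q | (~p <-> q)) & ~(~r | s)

(~q | (~p <-> q)) & ~(~r | s)
≡ (~q | ((~p -> q) & (q -> ~p))) & ~(~r | s)   (eliminate <->)
≡ (~q | ((~~p | q) & (q -> ~p))) & ~(~r | s)   (eliminate ->)
≡ (~q | ((~~p | q) & (~q | ~p))) & ~(~r | s)   (eliminate ->)
≡ (~q | ((p | q) & (~q | ~p))) & ~(~r | s)   (double negation)
≡ (~q | ((p | q) & (~q | ~p))) & ~~r & ~s   (De Morgan)
≡ (~q | ((p | q) & (~q | ~p))) & r & ~s   (double negation)
≡ (~q & r & ~s) | (p & ~q & r & ~s) | (p & ~p & r & ~s) | (q & ~q & r & ~s) | (q & ~p & r & ~s)   (distribute & over |)
≡ (~q & r & ~s) | (q & ~p & r & ~s)   (simplify)

(~q & r & ~s) | (q & ~p & r & ~s)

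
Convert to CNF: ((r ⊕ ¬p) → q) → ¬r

(¬r ∨ p) ∧ (¬q ∨ ¬r)

((r ⊕ ¬p) → q) → ¬r
≡ ¬((r ⊕ ¬p) → q) ∨ ¬r   — eliminate →
≡ ¬(¬(r ⊕ ¬p) ∨ q) ∨ ¬r   — eliminate →
≡ ¬(¬((r ∨ ¬p) ∧ ¬(r ∧ ¬p)) ∨ q) ∨ ¬r   — expand ⊕
≡ (¬¬((r ∨ ¬p) ∧ ¬(r ∧ ¬p)) ∧ ¬q) ∨ ¬r   — De Morgan
≡ ((r ∨ ¬p) ∧ ¬(r ∧ ¬p) ∧ ¬q) ∨ ¬r   — double negation
≡ ((r ∨ ¬p) ∧ (¬r ∨ ¬¬p) ∧ ¬q) ∨ ¬r   — De Morgan
≡ ((r ∨ ¬p) ∧ (¬r ∨ p) ∧ ¬q) ∨ ¬r   — double negation
≡ (r ∨ ¬p ∨ ¬r) ∧ (¬r ∨ p ∨ ¬r) ∧ (¬q ∨ ¬r)   — distribute ∨ over ∧
≡ (¬r ∨ p) ∧ (¬q ∨ ¬r)   — simplify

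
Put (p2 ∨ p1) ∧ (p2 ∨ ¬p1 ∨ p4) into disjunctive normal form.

(p2 ∨ p1) ∧ (p2 ∨ ¬p1 ∨ p4)
≡ (p2 ∧ p2) ∨ (p2 ∧ ¬p1) ∨ (p2 ∧ p4) ∨ (p1 ∧ p2) ∨ (p1 ∧ ¬p1) ∨ (p1 ∧ p4)
≡ p2 ∨ (p1 ∧ p4)

p2 ∨ (p1 ∧ p4)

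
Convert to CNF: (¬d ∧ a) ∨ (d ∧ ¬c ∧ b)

(¬d ∧ a) ∨ (d ∧ ¬c ∧ b)
≡ (¬d ∨ d) ∧ (¬d ∨ ¬c) ∧ (¬d ∨ b) ∧ (a ∨ d) ∧ (a ∨ ¬c) ∧ (a ∨ b)   (distribute ∨ over ∧)
≡ (¬d ∨ ¬c) ∧ (¬d ∨ b) ∧ (a ∨ d) ∧ (a ∨ ¬c) ∧ (a ∨ b)   (simplify)

(¬d ∨ ¬c) ∧ (¬d ∨ b) ∧ (a ∨ d) ∧ (a ∨ ¬c) ∧ (a ∨ b)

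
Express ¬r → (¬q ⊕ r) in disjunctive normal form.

r ∨ (¬q ∧ ¬r)

¬r → (¬q ⊕ r)
≡ ¬¬r ∨ (¬q ⊕ r)   (eliminate →)
≡ ¬¬r ∨ (¬q ∧ ¬r) ∨ (¬¬q ∧ r)   (expand ⊕)
≡ r ∨ (¬q ∧ ¬r) ∨ (¬¬q ∧ r)   (double negation)
≡ r ∨ (¬q ∧ ¬r) ∨ (q ∧ r)   (double negation)
≡ r ∨ (¬q ∧ ¬r)   (simplify)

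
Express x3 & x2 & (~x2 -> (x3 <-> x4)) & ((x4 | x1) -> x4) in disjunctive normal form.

(x3 & x2 & ~x4 & ~x1) | (x3 & x2 & x4)

x3 & x2 & (~x2 -> (x3 <-> x4)) & ((x4 | x1) -> x4)
≡ x3 & x2 & (~~x2 | (x3 <-> x4)) & ((x4 | x1) -> x4)   — eliminate ->
≡ x3 & x2 & (~~x2 | ((x3 -> x4) & (x4 -> x3))) & ((x4 | x1) -> x4)   — eliminate <->
≡ x3 & x2 & (~~x2 | ((~x3 | x4) & (x4 -> x3))) & ((x4 | x1) -> x4)   — eliminate ->
≡ x3 & x2 & (~~x2 | ((~x3 | x4) & (~x4 | x3))) & ((x4 | x1) -> x4)   — eliminate ->
≡ x3 & x2 & (~~x2 | ((~x3 | x4) & (~x4 | x3))) & (~(x4 | x1) | x4)   — eliminate ->
≡ x3 & x2 & (x2 | ((~x3 | x4) & (~x4 | x3))) & (~(x4 | x1) | x4)   — double negation
≡ x3 & x2 & (x2 | ((~x3 | x4) & (~x4 | x3))) & ((~x4 & ~x1) | x4)   — De Morgan
≡ (x3 & x2 & x2 & ~x4 & ~x1) | (x3 & x2 & x2 & x4) | (x3 & x2 & ~x3 & ~x4 & ~x4 & ~x1) | (x3 & x2 & ~x3 & ~x4 & x4) | (x3 & x2 & ~x3 & x3 & ~x4 & ~x1) | (x3 & x2 & ~x3 & x3 & x4) | (x3 & x2 & x4 & ~x4 & ~x4 & ~x1) | (x3 & x2 & x4 & ~x4 & x4) | (x3 & x2 & x4 & x3 & ~x4 & ~x1) | (x3 & x2 & x4 & x3 & x4)   — distribute & over |
≡ (x3 & x2 & ~x4 & ~x1) | (x3 & x2 & x4)   — simplify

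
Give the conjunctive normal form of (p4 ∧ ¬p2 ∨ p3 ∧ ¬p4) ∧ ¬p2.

(p4 ∨ p3) ∧ ¬p2

(p4 ∧ ¬p2 ∨ p3 ∧ ¬p4) ∧ ¬p2
≡ (p4 ∨ p3) ∧ (p4 ∨ ¬p4) ∧ (¬p2 ∨ p3) ∧ (¬p2 ∨ ¬p4) ∧ ¬p2   — distribute ∨ over ∧
≡ (p4 ∨ p3) ∧ ¬p2   — simplify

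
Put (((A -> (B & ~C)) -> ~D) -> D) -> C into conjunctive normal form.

~D | C

(((A -> (B & ~C)) -> ~D) -> D) -> C
⇔ ~(((A -> (B & ~C)) -> ~D) -> D) | C   [eliminate ->]
⇔ ~(~((A -> (B & ~C)) -> ~D) | D) | C   [eliminate ->]
⇔ ~(~(~(A -> (B & ~C)) | ~D) | D) | C   [eliminate ->]
⇔ ~(~(~(~A | (B & ~C)) | ~D) | D) | C   [eliminate ->]
⇔ (~~(~(~A | (B & ~C)) | ~D) & ~D) | C   [De Morgan]
⇔ ((~(~A | (B & ~C)) | ~D) & ~D) | C   [double negation]
⇔ (((~~A & ~(B & ~C)) | ~D) & ~D) | C   [De Morgan]
⇔ (((A & ~(B & ~C)) | ~D) & ~D) | C   [double negation]
⇔ (((A & (~B | ~~C)) | ~D) & ~D) | C   [De Morgan]
⇔ (((A & (~B | C)) | ~D) & ~D) | C   [double negation]
⇔ (A | ~D | C) & (~B | C | ~D | C) & (~D | C)   [distribute | over &]
⇔ ~D | C   [simplify]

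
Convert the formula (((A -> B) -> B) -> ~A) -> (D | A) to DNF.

(((A -> B) -> B) -> ~A) -> (D | A)
= ~(((A -> B) -> B) -> ~A) | D | A   [eliminate ->]
= ~(~((A -> B) -> B) | ~A) | D | A   [eliminate ->]
= ~(~(~(A -> B) | B) | ~A) | D | A   [eliminate ->]
= ~(~(~(~A | B) | B) | ~A) | D | A   [eliminate ->]
= (~~(~(~A | B) | B) & ~~A) | D | A   [De Morgan]
= ((~(~A | B) | B) & ~~A) | D | A   [double negation]
= (((~~A & ~B) | B) & ~~A) | D | A   [De Morgan]
= (((A & ~B) | B) & ~~A) | D | A   [double negation]
= (((A & ~B) | B) & A) | D | A   [double negation]
= (A & ~B & A) | (B & A) | D | A   [distribute & over |]
= D | A   [simplify]

D | A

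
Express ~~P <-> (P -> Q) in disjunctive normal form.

Q & P

~~P <-> (P -> Q)
= (~~P -> (P -> Q)) & ((P -> Q) -> ~~P)   (eliminate <->)
= (~~~P | (P -> Q)) & ((P -> Q) -> ~~P)   (eliminate ->)
= (~~~P | ~P | Q) & ((P -> Q) -> ~~P)   (eliminate ->)
= (~~~P | ~P | Q) & (~(P -> Q) | ~~P)   (eliminate ->)
= (~~~P | ~P | Q) & (~(~P | Q) | ~~P)   (eliminate ->)
= (~P | ~P | Q) & (~(~P | Q) | ~~P)   (double negation)
= (~P | ~P | Q) & ((~~P & ~Q) | ~~P)   (De Morgan)
= (~P | ~P | Q) & ((P & ~Q) | ~~P)   (double negation)
= (~P | ~P | Q) & ((P & ~Q) | P)   (double negation)
= (~P & P & ~Q) | (~P & P) | (~P & P & ~Q) | (~P & P) | (Q & P & ~Q) | (Q & P)   (distribute & over |)
= Q & P   (simplify)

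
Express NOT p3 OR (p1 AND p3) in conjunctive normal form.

NOT p3 OR p1

NOT p3 OR (p1 AND p3)
⇔ (NOT p3 OR p1) AND (NOT p3 OR p3)   [distribute OR over AND]
⇔ NOT p3 OR p1   [simplify]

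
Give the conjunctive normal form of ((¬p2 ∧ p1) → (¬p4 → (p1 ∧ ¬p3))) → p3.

(¬p2 ∨ p3) ∧ (p1 ∨ p3) ∧ (¬p4 ∨ p3) ∧ (¬p1 ∨ p3)

((¬p2 ∧ p1) → (¬p4 → (p1 ∧ ¬p3))) → p3
≡ ¬((¬p2 ∧ p1) → (¬p4 → (p1 ∧ ¬p3))) ∨ p3   [eliminate →]
≡ ¬(¬(¬p2 ∧ p1) ∨ (¬p4 → (p1 ∧ ¬p3))) ∨ p3   [eliminate →]
≡ ¬(¬(¬p2 ∧ p1) ∨ ¬¬p4 ∨ (p1 ∧ ¬p3)) ∨ p3   [eliminate →]
≡ (¬¬(¬p2 ∧ p1) ∧ ¬¬¬p4 ∧ ¬(p1 ∧ ¬p3)) ∨ p3   [De Morgan]
≡ (¬p2 ∧ p1 ∧ ¬¬¬p4 ∧ ¬(p1 ∧ ¬p3)) ∨ p3   [double negation]
≡ (¬p2 ∧ p1 ∧ ¬p4 ∧ ¬(p1 ∧ ¬p3)) ∨ p3   [double negation]
≡ (¬p2 ∧ p1 ∧ ¬p4 ∧ (¬p1 ∨ ¬¬p3)) ∨ p3   [De Morgan]
≡ (¬p2 ∧ p1 ∧ ¬p4 ∧ (¬p1 ∨ p3)) ∨ p3   [double negation]
≡ (¬p2 ∨ p3) ∧ (p1 ∨ p3) ∧ (¬p4 ∨ p3) ∧ (¬p1 ∨ p3 ∨ p3)   [distribute ∨ over ∧]
≡ (¬p2 ∨ p3) ∧ (p1 ∨ p3) ∧ (¬p4 ∨ p3) ∧ (¬p1 ∨ p3)   [simplify]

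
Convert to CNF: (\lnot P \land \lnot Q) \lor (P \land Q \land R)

(\lnot P \land \lnot Q) \lor (P \land Q \land R)
≡ (\lnot P \lor P) \land (\lnot P \lor Q) \land (\lnot P \lor R) \land (\lnot Q \lor P) \land (\lnot Q \lor Q) \land (\lnot Q \lor R)   (distribute \lor over \land)
≡ (\lnot P \lor Q) \land (\lnot P \lor R) \land (\lnot Q \lor P) \land (\lnot Q \lor R)   (simplify)

(\lnot P \lor Q) \land (\lnot P \lor R) \land (\lnot Q \lor P) \land (\lnot Q \lor R)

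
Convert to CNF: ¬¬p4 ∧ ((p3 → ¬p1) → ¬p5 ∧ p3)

¬¬p4 ∧ ((p3 → ¬p1) → ¬p5 ∧ p3)
= ¬¬p4 ∧ (¬(p3 → ¬p1) ∨ ¬p5 ∧ p3)   [eliminate →]
= ¬¬p4 ∧ (¬(¬p3 ∨ ¬p1) ∨ ¬p5 ∧ p3)   [eliminate →]
= p4 ∧ (¬(¬p3 ∨ ¬p1) ∨ ¬p5 ∧ p3)   [double negation]
= p4 ∧ (¬¬p3 ∧ ¬¬p1 ∨ ¬p5 ∧ p3)   [De Morgan]
= p4 ∧ (p3 ∧ ¬¬p1 ∨ ¬p5 ∧ p3)   [double negation]
= p4 ∧ (p3 ∧ p1 ∨ ¬p5 ∧ p3)   [double negation]
= p4 ∧ (p3 ∨ ¬p5) ∧ (p3 ∨ p3) ∧ (p1 ∨ ¬p5) ∧ (p1 ∨ p3)   [distribute ∨ over ∧]
= p4 ∧ p3 ∧ (p1 ∨ ¬p5)   [simplify]

p4 ∧ p3 ∧ (p1 ∨ ¬p5)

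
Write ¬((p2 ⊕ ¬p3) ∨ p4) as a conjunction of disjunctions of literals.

(¬p2 ∨ ¬p3) ∧ (p3 ∨ p2) ∧ ¬p4

¬((p2 ⊕ ¬p3) ∨ p4)
≡ ¬(((p2 ∨ ¬p3) ∧ ¬(p2 ∧ ¬p3)) ∨ p4)   [expand ⊕]
≡ ¬((p2 ∨ ¬p3) ∧ ¬(p2 ∧ ¬p3)) ∧ ¬p4   [De Morgan]
≡ (¬(p2 ∨ ¬p3) ∨ ¬¬(p2 ∧ ¬p3)) ∧ ¬p4   [De Morgan]
≡ ((¬p2 ∧ ¬¬p3) ∨ ¬¬(p2 ∧ ¬p3)) ∧ ¬p4   [De Morgan]
≡ ((¬p2 ∧ p3) ∨ ¬¬(p2 ∧ ¬p3)) ∧ ¬p4   [double negation]
≡ ((¬p2 ∧ p3) ∨ (p2 ∧ ¬p3)) ∧ ¬p4   [double negation]
≡ (¬p2 ∨ p2) ∧ (¬p2 ∨ ¬p3) ∧ (p3 ∨ p2) ∧ (p3 ∨ ¬p3) ∧ ¬p4   [distribute ∨ over ∧]
≡ (¬p2 ∨ ¬p3) ∧ (p3 ∨ p2) ∧ ¬p4   [simplify]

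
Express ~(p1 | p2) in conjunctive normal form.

~p1 & ~p2

~(p1 | p2)
≡ ~p1 & ~p2   [De Morgan]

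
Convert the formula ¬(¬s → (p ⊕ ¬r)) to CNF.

¬(¬s → (p ⊕ ¬r))
≡ ¬(¬¬s ∨ (p ⊕ ¬r))   [eliminate →]
≡ ¬(¬¬s ∨ ((p ∨ ¬r) ∧ ¬(p ∧ ¬r)))   [expand ⊕]
≡ ¬¬¬s ∧ ¬((p ∨ ¬r) ∧ ¬(p ∧ ¬r))   [De Morgan]
≡ ¬s ∧ ¬((p ∨ ¬r) ∧ ¬(p ∧ ¬r))   [double negation]
≡ ¬s ∧ (¬(p ∨ ¬r) ∨ ¬¬(p ∧ ¬r))   [De Morgan]
≡ ¬s ∧ ((¬p ∧ ¬¬r) ∨ ¬¬(p ∧ ¬r))   [De Morgan]
≡ ¬s ∧ ((¬p ∧ r) ∨ ¬¬(p ∧ ¬r))   [double negation]
≡ ¬s ∧ ((¬p ∧ r) ∨ (p ∧ ¬r))   [double negation]
≡ ¬s ∧ (¬p ∨ p) ∧ (¬p ∨ ¬r) ∧ (r ∨ p) ∧ (r ∨ ¬r)   [distribute ∨ over ∧]
≡ ¬s ∧ (¬p ∨ ¬r) ∧ (r ∨ p)   [simplify]

¬s ∧ (¬p ∨ ¬r) ∧ (r ∨ p)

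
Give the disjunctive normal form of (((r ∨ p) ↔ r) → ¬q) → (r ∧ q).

(¬r ∧ ¬p ∧ q) ∨ (r ∧ q)

(((r ∨ p) ↔ r) → ¬q) → (r ∧ q)
≡ ¬(((r ∨ p) ↔ r) → ¬q) ∨ (r ∧ q)   [eliminate →]
≡ ¬(¬((r ∨ p) ↔ r) ∨ ¬q) ∨ (r ∧ q)   [eliminate →]
≡ ¬(¬(((r ∨ p) → r) ∧ (r → (r ∨ p))) ∨ ¬q) ∨ (r ∧ q)   [eliminate ↔]
≡ ¬(¬((¬(r ∨ p) ∨ r) ∧ (r → (r ∨ p))) ∨ ¬q) ∨ (r ∧ q)   [eliminate →]
≡ ¬(¬((¬(r ∨ p) ∨ r) ∧ (¬r ∨ r ∨ p)) ∨ ¬q) ∨ (r ∧ q)   [eliminate →]
≡ (¬¬((¬(r ∨ p) ∨ r) ∧ (¬r ∨ r ∨ p)) ∧ ¬¬q) ∨ (r ∧ q)   [De Morgan]
≡ ((¬(r ∨ p) ∨ r) ∧ (¬r ∨ r ∨ p) ∧ ¬¬q) ∨ (r ∧ q)   [double negation]
≡ (((¬r ∧ ¬p) ∨ r) ∧ (¬r ∨ r ∨ p) ∧ ¬¬q) ∨ (r ∧ q)   [De Morgan]
≡ (((¬r ∧ ¬p) ∨ r) ∧ (¬r ∨ r ∨ p) ∧ q) ∨ (r ∧ q)   [double negation]
≡ (¬r ∧ ¬p ∧ ¬r ∧ q) ∨ (¬r ∧ ¬p ∧ r ∧ q) ∨ (¬r ∧ ¬p ∧ p ∧ q) ∨ (r ∧ ¬r ∧ q) ∨ (r ∧ r ∧ q) ∨ (r ∧ p ∧ q) ∨ (r ∧ q)   [distribute ∧ over ∨]
≡ (¬r ∧ ¬p ∧ q) ∨ (r ∧ q)   [simplify]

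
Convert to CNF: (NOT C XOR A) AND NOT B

(NOT C OR A) AND (C OR NOT A) AND NOT B

(NOT C XOR A) AND NOT B
⇔ (NOT C OR A) AND NOT (NOT C AND A) AND NOT B   [expand XOR]
⇔ (NOT C OR A) AND (NOT NOT C OR NOT A) AND NOT B   [De Morgan]
⇔ (NOT C OR A) AND (C OR NOT A) AND NOT B   [double negation]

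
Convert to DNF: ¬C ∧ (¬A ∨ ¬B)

(¬C ∧ ¬A) ∨ (¬C ∧ ¬B)

¬C ∧ (¬A ∨ ¬B)
= (¬C ∧ ¬A) ∨ (¬C ∧ ¬B)   — distribute ∧ over ∨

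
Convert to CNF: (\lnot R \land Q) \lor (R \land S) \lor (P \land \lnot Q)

(\lnot R \land Q) \lor (R \land S) \lor (P \land \lnot Q)
⇔ (\lnot R \lor R \lor P) \land (\lnot R \lor R \lor \lnot Q) \land (\lnot R \lor S \lor P) \land (\lnot R \lor S \lor \lnot Q) \land (Q \lor R \lor P) \land (Q \lor R \lor \lnot Q) \land (Q \lor S \lor P) \land (Q \lor S \lor \lnot Q)   [distribute \lor over \land]
⇔ (\lnot R \lor S \lor P) \land (\lnot R \lor S \lor \lnot Q) \land (Q \lor R \lor P) \land (Q \lor S \lor P)   [simplify]

(\lnot R \lor S \lor P) \land (\lnot R \lor S \lor \lnot Q) \land (Q \lor R \lor P) \land (Q \lor S \lor P)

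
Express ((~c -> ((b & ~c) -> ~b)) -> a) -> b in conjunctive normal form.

((~c -> ((b & ~c) -> ~b)) -> a) -> b
= ~((~c -> ((b & ~c) -> ~b)) -> a) | b   — eliminate ->
= ~(~(~c -> ((b & ~c) -> ~b)) | a) | b   — eliminate ->
= ~(~(~~c | ((b & ~c) -> ~b)) | a) | b   — eliminate ->
= ~(~(~~c | ~(b & ~c) | ~b) | a) | b   — eliminate ->
= (~~(~~c | ~(b & ~c) | ~b) & ~a) | b   — De Morgan
= ((~~c | ~(b & ~c) | ~b) & ~a) | b   — double negation
= ((c | ~(b & ~c) | ~b) & ~a) | b   — double negation
= ((c | ~b | ~~c | ~b) & ~a) | b   — De Morgan
= ((c | ~b | c | ~b) & ~a) | b   — double negation
= (c | ~b | c | ~b | b) & (~a | b)   — distribute | over &
= ~a | b   — simplify

~a | b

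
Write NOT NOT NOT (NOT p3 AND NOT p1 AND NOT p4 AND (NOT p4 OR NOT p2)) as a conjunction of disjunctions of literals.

p3 OR p1 OR p4

NOT NOT NOT (NOT p3 AND NOT p1 AND NOT p4 AND (NOT p4 OR NOT p2))
⇔ NOT (NOT p3 AND NOT p1 AND NOT p4 AND (NOT p4 OR NOT p2))   — double negation
⇔ NOT NOT p3 OR NOT NOT p1 OR NOT NOT p4 OR NOT (NOT p4 OR NOT p2)   — De Morgan
⇔ p3 OR NOT NOT p1 OR NOT NOT p4 OR NOT (NOT p4 OR NOT p2)   — double negation
⇔ p3 OR p1 OR NOT NOT p4 OR NOT (NOT p4 OR NOT p2)   — double negation
⇔ p3 OR p1 OR p4 OR NOT (NOT p4 OR NOT p2)   — double negation
⇔ p3 OR p1 OR p4 OR (NOT NOT p4 AND NOT NOT p2)   — De Morgan
⇔ p3 OR p1 OR p4 OR (p4 AND NOT NOT p2)   — double negation
⇔ p3 OR p1 OR p4 OR (p4 AND p2)   — double negation
⇔ (p3 OR p1 OR p4 OR p4) AND (p3 OR p1 OR p4 OR p2)   — distribute OR over AND
⇔ p3 OR p1 OR p4   — simplify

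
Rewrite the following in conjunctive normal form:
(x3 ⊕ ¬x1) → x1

x1 ∨ x3

(x3 ⊕ ¬x1) → x1
≡ ¬(x3 ⊕ ¬x1) ∨ x1   (eliminate →)
≡ ¬((x3 ∨ ¬x1) ∧ ¬(x3 ∧ ¬x1)) ∨ x1   (expand ⊕)
≡ ¬(x3 ∨ ¬x1) ∨ ¬¬(x3 ∧ ¬x1) ∨ x1   (De Morgan)
≡ (¬x3 ∧ ¬¬x1) ∨ ¬¬(x3 ∧ ¬x1) ∨ x1   (De Morgan)
≡ (¬x3 ∧ x1) ∨ ¬¬(x3 ∧ ¬x1) ∨ x1   (double negation)
≡ (¬x3 ∧ x1) ∨ (x3 ∧ ¬x1) ∨ x1   (double negation)
≡ (¬x3 ∨ x3 ∨ x1) ∧ (¬x3 ∨ ¬x1 ∨ x1) ∧ (x1 ∨ x3 ∨ x1) ∧ (x1 ∨ ¬x1 ∨ x1)   (distribute ∨ over ∧)
≡ x1 ∨ x3   (simplify)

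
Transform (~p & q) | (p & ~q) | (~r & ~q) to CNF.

(~p & q) | (p & ~q) | (~r & ~q)
= (~p | p | ~r) & (~p | p | ~q) & (~p | ~q | ~r) & (~p | ~q | ~q) & (q | p | ~r) & (q | p | ~q) & (q | ~q | ~r) & (q | ~q | ~q)   [distribute | over &]
= (~p | ~q) & (q | p | ~r)   [simplify]

(~p | ~q) & (q | p | ~r)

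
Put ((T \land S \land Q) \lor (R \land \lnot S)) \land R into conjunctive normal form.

((T \land S \land Q) \lor (R \land \lnot S)) \land R
≡ (T \lor R) \land (T \lor \lnot S) \land (S \lor R) \land (S \lor \lnot S) \land (Q \lor R) \land (Q \lor \lnot S) \land R   [distribute \lor over \land]
≡ (T \lor \lnot S) \land (Q \lor \lnot S) \land R   [simplify]

(T \lor \lnot S) \land (Q \lor \lnot S) \land R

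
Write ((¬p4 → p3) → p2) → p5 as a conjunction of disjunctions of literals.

((¬p4 → p3) → p2) → p5
⇔ ¬((¬p4 → p3) → p2) ∨ p5   [eliminate →]
⇔ ¬(¬(¬p4 → p3) ∨ p2) ∨ p5   [eliminate →]
⇔ ¬(¬(¬¬p4 ∨ p3) ∨ p2) ∨ p5   [eliminate →]
⇔ ¬¬(¬¬p4 ∨ p3) ∧ ¬p2 ∨ p5   [De Morgan]
⇔ (¬¬p4 ∨ p3) ∧ ¬p2 ∨ p5   [double negation]
⇔ (p4 ∨ p3) ∧ ¬p2 ∨ p5   [double negation]
⇔ (p4 ∨ p3 ∨ p5) ∧ (¬p2 ∨ p5)   [distribute ∨ over ∧]

(p4 ∨ p3 ∨ p5) ∧ (¬p2 ∨ p5)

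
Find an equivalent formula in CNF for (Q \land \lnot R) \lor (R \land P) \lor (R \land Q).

(Q \land \lnot R) \lor (R \land P) \lor (R \land Q)
= (Q \lor R \lor R) \land (Q \lor R \lor Q) \land (Q \lor P \lor R) \land (Q \lor P \lor Q) \land (\lnot R \lor R \lor R) \land (\lnot R \lor R \lor Q) \land (\lnot R \lor P \lor R) \land (\lnot R \lor P \lor Q)   (distribute \lor over \land)
= (Q \lor R) \land (Q \lor P)   (simplify)

(Q \lor R) \land (Q \lor P)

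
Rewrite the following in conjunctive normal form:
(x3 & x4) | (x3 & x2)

x3 & (x4 | x2)

(x3 & x4) | (x3 & x2)
≡ (x3 | x3) & (x3 | x2) & (x4 | x3) & (x4 | x2)   (distribute | over &)
≡ x3 & (x4 | x2)   (simplify)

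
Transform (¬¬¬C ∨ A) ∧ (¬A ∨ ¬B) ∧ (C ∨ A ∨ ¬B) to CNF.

(¬C ∨ A) ∧ (¬A ∨ ¬B) ∧ (C ∨ A ∨ ¬B)

(¬¬¬C ∨ A) ∧ (¬A ∨ ¬B) ∧ (C ∨ A ∨ ¬B)
= (¬C ∨ A) ∧ (¬A ∨ ¬B) ∧ (C ∨ A ∨ ¬B)   (double negation)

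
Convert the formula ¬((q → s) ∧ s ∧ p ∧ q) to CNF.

¬((q → s) ∧ s ∧ p ∧ q)
⇔ ¬((¬q ∨ s) ∧ s ∧ p ∧ q)   — eliminate →
⇔ ¬(¬q ∨ s) ∨ ¬s ∨ ¬p ∨ ¬q   — De Morgan
⇔ (¬¬q ∧ ¬s) ∨ ¬s ∨ ¬p ∨ ¬q   — De Morgan
⇔ (q ∧ ¬s) ∨ ¬s ∨ ¬p ∨ ¬q   — double negation
⇔ (q ∨ ¬s ∨ ¬p ∨ ¬q) ∧ (¬s ∨ ¬s ∨ ¬p ∨ ¬q)   — distribute ∨ over ∧
⇔ ¬s ∨ ¬p ∨ ¬q   — simplify

¬s ∨ ¬p ∨ ¬q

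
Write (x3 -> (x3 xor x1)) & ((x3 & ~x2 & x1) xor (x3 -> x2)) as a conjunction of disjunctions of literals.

(~x3 | ~x1) & (x1 | ~x3 | x2)

(x3 -> (x3 xor x1)) & ((x3 & ~x2 & x1) xor (x3 -> x2))
= (~x3 | (x3 xor x1)) & ((x3 & ~x2 & x1) xor (x3 -> x2))   [eliminate ->]
= (~x3 | ((x3 | x1) & ~(x3 & x1))) & ((x3 & ~x2 & x1) xor (x3 -> x2))   [expand xor]
= (~x3 | ((x3 | x1) & ~(x3 & x1))) & ((x3 & ~x2 & x1) | (x3 -> x2)) & ~(x3 & ~x2 & x1 & (x3 -> x2))   [expand xor]
= (~x3 | ((x3 | x1) & ~(x3 & x1))) & ((x3 & ~x2 & x1) | ~x3 | x2) & ~(x3 & ~x2 & x1 & (x3 -> x2))   [eliminate ->]
= (~x3 | ((x3 | x1) & ~(x3 & x1))) & ((x3 & ~x2 & x1) | ~x3 | x2) & ~(x3 & ~x2 & x1 & (~x3 | x2))   [eliminate ->]
= (~x3 | ((x3 | x1) & (~x3 | ~x1))) & ((x3 & ~x2 & x1) | ~x3 | x2) & ~(x3 & ~x2 & x1 & (~x3 | x2))   [De Morgan]
= (~x3 | ((x3 | x1) & (~x3 | ~x1))) & ((x3 & ~x2 & x1) | ~x3 | x2) & (~x3 | ~~x2 | ~x1 | ~(~x3 | x2))   [De Morgan]
= (~x3 | ((x3 | x1) & (~x3 | ~x1))) & ((x3 & ~x2 & x1) | ~x3 | x2) & (~x3 | x2 | ~x1 | ~(~x3 | x2))   [double negation]
= (~x3 | ((x3 | x1) & (~x3 | ~x1))) & ((x3 & ~x2 & x1) | ~x3 | x2) & (~x3 | x2 | ~x1 | (~~x3 & ~x2))   [De Morgan]
= (~x3 | ((x3 | x1) & (~x3 | ~x1))) & ((x3 & ~x2 & x1) | ~x3 | x2) & (~x3 | x2 | ~x1 | (x3 & ~x2))   [double negation]
= (~x3 | x3 | x1) & (~x3 | ~x3 | ~x1) & (x3 | ~x3 | x2) & (~x2 | ~x3 | x2) & (x1 | ~x3 | x2) & (~x3 | x2 | ~x1 | x3) & (~x3 | x2 | ~x1 | ~x2)   [distribute | over &]
= (~x3 | ~x1) & (x1 | ~x3 | x2)   [simplify]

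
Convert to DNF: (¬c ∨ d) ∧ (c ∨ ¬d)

(¬c ∨ d) ∧ (c ∨ ¬d)
≡ (¬c ∧ c) ∨ (¬c ∧ ¬d) ∨ (d ∧ c) ∨ (d ∧ ¬d)   [distribute ∧ over ∨]
≡ (¬c ∧ ¬d) ∨ (d ∧ c)   [simplify]

(¬c ∧ ¬d) ∨ (d ∧ c)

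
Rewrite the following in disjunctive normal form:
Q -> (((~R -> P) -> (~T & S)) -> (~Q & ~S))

~Q | (R & T) | (R & ~S) | (P & T) | (P & ~S)

Q -> (((~R -> P) -> (~T & S)) -> (~Q & ~S))
= ~Q | (((~R -> P) -> (~T & S)) -> (~Q & ~S))   [eliminate ->]
= ~Q | ~((~R -> P) -> (~T & S)) | (~Q & ~S)   [eliminate ->]
= ~Q | ~(~(~R -> P) | (~T & S)) | (~Q & ~S)   [eliminate ->]
= ~Q | ~(~(~~R | P) | (~T & S)) | (~Q & ~S)   [eliminate ->]
= ~Q | (~~(~~R | P) & ~(~T & S)) | (~Q & ~S)   [De Morgan]
= ~Q | ((~~R | P) & ~(~T & S)) | (~Q & ~S)   [double negation]
= ~Q | ((R | P) & ~(~T & S)) | (~Q & ~S)   [double negation]
= ~Q | ((R | P) & (~~T | ~S)) | (~Q & ~S)   [De Morgan]
= ~Q | ((R | P) & (T | ~S)) | (~Q & ~S)   [double negation]
= ~Q | (R & T) | (R & ~S) | (P & T) | (P & ~S) | (~Q & ~S)   [distribute & over |]
= ~Q | (R & T) | (R & ~S) | (P & T) | (P & ~S)   [simplify]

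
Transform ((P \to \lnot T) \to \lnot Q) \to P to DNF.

(\lnot P \land Q) \lor (\lnot T \land Q) \lor P

((P \to \lnot T) \to \lnot Q) \to P
≡ \lnot ((P \to \lnot T) \to \lnot Q) \lor P
≡ \lnot (\lnot (P \to \lnot T) \lor \lnot Q) \lor P
≡ \lnot (\lnot (\lnot P \lor \lnot T) \lor \lnot Q) \lor P
≡ (\lnot \lnot (\lnot P \lor \lnot T) \land \lnot \lnot Q) \lor P
≡ ((\lnot P \lor \lnot T) \land \lnot \lnot Q) \lor P
≡ ((\lnot P \lor \lnot T) \land Q) \lor P
≡ (\lnot P \land Q) \lor (\lnot T \land Q) \lor P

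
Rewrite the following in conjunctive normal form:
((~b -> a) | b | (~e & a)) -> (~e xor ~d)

((~b -> a) | b | (~e & a)) -> (~e xor ~d)
⇔ ~((~b -> a) | b | (~e & a)) | (~e xor ~d)   — eliminate ->
⇔ ~(~~b | a | b | (~e & a)) | (~e xor ~d)   — eliminate ->
⇔ ~(~~b | a | b | (~e & a)) | ((~e | ~d) & ~(~e & ~d))   — expand xor
⇔ (~~~b & ~a & ~b & ~(~e & a)) | ((~e | ~d) & ~(~e & ~d))   — De Morgan
⇔ (~b & ~a & ~b & ~(~e & a)) | ((~e | ~d) & ~(~e & ~d))   — double negation
⇔ (~b & ~a & ~b & (~~e | ~a)) | ((~e | ~d) & ~(~e & ~d))   — De Morgan
⇔ (~b & ~a & ~b & (e | ~a)) | ((~e | ~d) & ~(~e & ~d))   — double negation
⇔ (~b & ~a & ~b & (e | ~a)) | ((~e | ~d) & (~~e | ~~d))   — De Morgan
⇔ (~b & ~a & ~b & (e | ~a)) | ((~e | ~d) & (e | ~~d))   — double negation
⇔ (~b & ~a & ~b & (e | ~a)) | ((~e | ~d) & (e | d))   — double negation
⇔ (~b | ~e | ~d) & (~b | e | d) & (~a | ~e | ~d) & (~a | e | d) & (~b | ~e | ~d) & (~b | e | d) & (e | ~a | ~e | ~d) & (e | ~a | e | d)   — distribute | over &
⇔ (~b | ~e | ~d) & (~b | e | d) & (~a | ~e | ~d) & (~a | e | d)   — simplify

(~b | ~e | ~d) & (~b | e | d) & (~a | ~e | ~d) & (~a | e | d)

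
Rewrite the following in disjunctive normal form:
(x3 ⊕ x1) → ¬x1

(x1 ∧ x3) ∨ ¬x1

(x3 ⊕ x1) → ¬x1
⇔ ¬(x3 ⊕ x1) ∨ ¬x1   [eliminate →]
⇔ ¬((x3 ∧ ¬x1) ∨ (¬x3 ∧ x1)) ∨ ¬x1   [expand ⊕]
⇔ (¬(x3 ∧ ¬x1) ∧ ¬(¬x3 ∧ x1)) ∨ ¬x1   [De Morgan]
⇔ ((¬x3 ∨ ¬¬x1) ∧ ¬(¬x3 ∧ x1)) ∨ ¬x1   [De Morgan]
⇔ ((¬x3 ∨ x1) ∧ ¬(¬x3 ∧ x1)) ∨ ¬x1   [double negation]
⇔ ((¬x3 ∨ x1) ∧ (¬¬x3 ∨ ¬x1)) ∨ ¬x1   [De Morgan]
⇔ ((¬x3 ∨ x1) ∧ (x3 ∨ ¬x1)) ∨ ¬x1   [double negation]
⇔ (¬x3 ∧ x3) ∨ (¬x3 ∧ ¬x1) ∨ (x1 ∧ x3) ∨ (x1 ∧ ¬x1) ∨ ¬x1   [distribute ∧ over ∨]
⇔ (x1 ∧ x3) ∨ ¬x1   [simplify]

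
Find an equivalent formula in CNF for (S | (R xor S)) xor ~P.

(S | R | ~P) & (~S | P) & (~R | S | P)

(S | (R xor S)) xor ~P
≡ (S | (R xor S) | ~P) & ~((S | (R xor S)) & ~P)   [expand xor]
≡ (S | ((R | S) & ~(R & S)) | ~P) & ~((S | (R xor S)) & ~P)   [expand xor]
≡ (S | ((R | S) & ~(R & S)) | ~P) & ~((S | ((R | S) & ~(R & S))) & ~P)   [expand xor]
≡ (S | ((R | S) & (~R | ~S)) | ~P) & ~((S | ((R | S) & ~(R & S))) & ~P)   [De Morgan]
≡ (S | ((R | S) & (~R | ~S)) | ~P) & (~(S | ((R | S) & ~(R & S))) | ~~P)   [De Morgan]
≡ (S | ((R | S) & (~R | ~S)) | ~P) & ((~S & ~((R | S) & ~(R & S))) | ~~P)   [De Morgan]
≡ (S | ((R | S) & (~R | ~S)) | ~P) & ((~S & (~(R | S) | ~~(R & S))) | ~~P)   [De Morgan]
≡ (S | ((R | S) & (~R | ~S)) | ~P) & ((~S & ((~R & ~S) | ~~(R & S))) | ~~P)   [De Morgan]
≡ (S | ((R | S) & (~R | ~S)) | ~P) & ((~S & ((~R & ~S) | (R & S))) | ~~P)   [double negation]
≡ (S | ((R | S) & (~R | ~S)) | ~P) & ((~S & ((~R & ~S) | (R & S))) | P)   [double negation]
≡ (S | R | S | ~P) & (S | ~R | ~S | ~P) & (~S | P) & (~R | R | P) & (~R | S | P) & (~S | R | P) & (~S | S | P)   [distribute | over &]
≡ (S | R | ~P) & (~S | P) & (~R | S | P)   [simplify]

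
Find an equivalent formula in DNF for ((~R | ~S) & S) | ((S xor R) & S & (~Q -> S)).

~R & S

((~R | ~S) & S) | ((S xor R) & S & (~Q -> S))
≡ ((~R | ~S) & S) | (((S & ~R) | (~S & R)) & S & (~Q -> S))   (expand xor)
≡ ((~R | ~S) & S) | (((S & ~R) | (~S & R)) & S & (~~Q | S))   (eliminate ->)
≡ ((~R | ~S) & S) | (((S & ~R) | (~S & R)) & S & (Q | S))   (double negation)
≡ (~R & S) | (~S & S) | (S & ~R & S & Q) | (S & ~R & S & S) | (~S & R & S & Q) | (~S & R & S & S)   (distribute & over |)
≡ ~R & S   (simplify)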